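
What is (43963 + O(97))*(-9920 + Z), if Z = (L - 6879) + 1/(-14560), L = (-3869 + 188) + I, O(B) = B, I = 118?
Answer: -653124998363/728 ≈ -8.9715e+8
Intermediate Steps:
L = -3563 (L = (-3869 + 188) + 118 = -3681 + 118 = -3563)
Z = -152035521/14560 (Z = (-3563 - 6879) + 1/(-14560) = -10442 - 1/14560 = -152035521/14560 ≈ -10442.)
(43963 + O(97))*(-9920 + Z) = (43963 + 97)*(-9920 - 152035521/14560) = 44060*(-296470721/14560) = -653124998363/728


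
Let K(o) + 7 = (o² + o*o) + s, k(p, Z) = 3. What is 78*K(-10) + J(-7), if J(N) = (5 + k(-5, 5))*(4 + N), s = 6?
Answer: 15498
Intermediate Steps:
K(o) = -1 + 2*o² (K(o) = -7 + ((o² + o*o) + 6) = -7 + ((o² + o²) + 6) = -7 + (2*o² + 6) = -7 + (6 + 2*o²) = -1 + 2*o²)
J(N) = 32 + 8*N (J(N) = (5 + 3)*(4 + N) = 8*(4 + N) = 32 + 8*N)
78*K(-10) + J(-7) = 78*(-1 + 2*(-10)²) + (32 + 8*(-7)) = 78*(-1 + 2*100) + (32 - 56) = 78*(-1 + 200) - 24 = 78*199 - 24 = 15522 - 24 = 15498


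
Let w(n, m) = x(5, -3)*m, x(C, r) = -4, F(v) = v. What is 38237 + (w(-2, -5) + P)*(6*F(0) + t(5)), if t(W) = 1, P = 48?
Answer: 38305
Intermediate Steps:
w(n, m) = -4*m
38237 + (w(-2, -5) + P)*(6*F(0) + t(5)) = 38237 + (-4*(-5) + 48)*(6*0 + 1) = 38237 + (20 + 48)*(0 + 1) = 38237 + 68*1 = 38237 + 68 = 38305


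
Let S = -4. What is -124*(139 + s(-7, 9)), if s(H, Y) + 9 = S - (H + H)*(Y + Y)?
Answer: -46872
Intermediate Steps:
s(H, Y) = -13 - 4*H*Y (s(H, Y) = -9 + (-4 - (H + H)*(Y + Y)) = -9 + (-4 - 2*H*2*Y) = -9 + (-4 - 4*H*Y) = -13 - 4*H*Y)
-124*(139 + s(-7, 9)) = -124*(139 + (-13 - 4*(-7)*9)) = -124*(139 + (-13 + 252)) = -124*(139 + 239) = -124*378 = -46872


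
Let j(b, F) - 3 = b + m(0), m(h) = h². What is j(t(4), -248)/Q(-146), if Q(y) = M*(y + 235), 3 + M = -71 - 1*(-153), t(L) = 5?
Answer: 8/7031 ≈ 0.0011378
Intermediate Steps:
M = 79 (M = -3 + (-71 - 1*(-153)) = -3 + (-71 + 153) = -3 + 82 = 79)
Q(y) = 18565 + 79*y (Q(y) = 79*(y + 235) = 79*(235 + y) = 18565 + 79*y)
j(b, F) = 3 + b (j(b, F) = 3 + (b + 0²) = 3 + (b + 0) = 3 + b)
j(t(4), -248)/Q(-146) = (3 + 5)/(18565 + 79*(-146)) = 8/(18565 - 11534) = 8/7031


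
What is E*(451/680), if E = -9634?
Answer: -2172467/340 ≈ -6389.6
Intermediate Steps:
E*(451/680) = -4344934/680 = -9634*451/680 = -2172467/340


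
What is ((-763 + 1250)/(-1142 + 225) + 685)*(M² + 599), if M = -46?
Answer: 1704091470/917 ≈ 1.8583e+6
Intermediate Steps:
((-763 + 1250)/(-1142 + 225) + 685)*(M² + 599) = ((-763 + 1250)/(-1142 + 225) + 685)*((-46)² + 599) = (487/(-917) + 685)*(2116 + 599) = (487*(-1/917) + 685)*2715 = (-487/917 + 685)*2715 = (627658/917)*2715 = 1704091470/917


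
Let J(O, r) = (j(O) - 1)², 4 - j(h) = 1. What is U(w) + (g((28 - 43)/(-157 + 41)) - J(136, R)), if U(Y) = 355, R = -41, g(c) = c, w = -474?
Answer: 40731/116 ≈ 351.13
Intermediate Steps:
j(h) = 3 (j(h) = 4 - 1*1 = 4 - 1 = 3)
J(O, r) = 4 (J(O, r) = (3 - 1)² = 2² = 4)
U(w) + (g((28 - 43)/(-157 + 41)) - J(136, R)) = 355 + ((28 - 43)/(-157 + 41) - 1*4) = 355 + (-15/(-116) - 4) = 355 + (-15*(-1/116) - 4) = 355 + (15/116 - 4) = 355 - 449/116 = 40731/116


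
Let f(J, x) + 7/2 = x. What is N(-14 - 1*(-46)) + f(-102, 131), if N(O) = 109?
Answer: 473/2 ≈ 236.50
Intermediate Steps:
f(J, x) = -7/2 + x
N(-14 - 1*(-46)) + f(-102, 131) = 109 + (-7/2 + 131) = 109 + 255/2 = 473/2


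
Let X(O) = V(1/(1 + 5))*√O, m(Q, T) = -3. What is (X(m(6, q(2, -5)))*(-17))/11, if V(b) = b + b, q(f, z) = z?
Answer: -17*I*√3/33 ≈ -0.89227*I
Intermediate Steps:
V(b) = 2*b
X(O) = √O/3 (X(O) = (2/(1 + 5))*√O = (2/6)*√O = (2*(⅙))*√O = √O/3)
(X(m(6, q(2, -5)))*(-17))/11 = ((√(-3)/3)*(-17))/11 = (((I*√3)/3)*(-17))*(1/11) = ((I*√3/3)*(-17))*(1/11) = -17*I*√3/3*(1/11) = -17*I*√3/33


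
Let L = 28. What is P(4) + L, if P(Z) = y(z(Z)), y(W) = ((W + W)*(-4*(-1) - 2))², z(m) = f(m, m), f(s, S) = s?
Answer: 284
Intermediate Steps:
z(m) = m
y(W) = 16*W² (y(W) = ((2*W)*(4 - 2))² = ((2*W)*2)² = (4*W)² = 16*W²)
P(Z) = 16*Z²
P(4) + L = 16*4² + 28 = 16*16 + 28 = 256 + 28 = 284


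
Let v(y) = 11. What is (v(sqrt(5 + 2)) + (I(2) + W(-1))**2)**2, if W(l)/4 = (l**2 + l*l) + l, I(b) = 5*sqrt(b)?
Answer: 9129 + 6160*sqrt(2) ≈ 17841.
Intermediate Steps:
W(l) = 4*l + 8*l**2 (W(l) = 4*((l**2 + l*l) + l) = 4*((l**2 + l**2) + l) = 4*(2*l**2 + l) = 4*(l + 2*l**2) = 4*l + 8*l**2)
(v(sqrt(5 + 2)) + (I(2) + W(-1))**2)**2 = (11 + (5*sqrt(2) + 4*(-1)*(1 + 2*(-1)))**2)**2 = (11 + (5*sqrt(2) + 4*(-1)*(1 - 2))**2)**2 = (11 + (5*sqrt(2) + 4*(-1)*(-1))**2)**2 = (11 + (5*sqrt(2) + 4)**2)**2 = (11 + (4 + 5*sqrt(2))**2)**2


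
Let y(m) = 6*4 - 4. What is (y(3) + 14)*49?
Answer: 1666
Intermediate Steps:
y(m) = 20 (y(m) = 24 - 4 = 20)
(y(3) + 14)*49 = (20 + 14)*49 = 34*49 = 1666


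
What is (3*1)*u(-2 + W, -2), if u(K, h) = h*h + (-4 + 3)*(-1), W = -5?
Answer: 15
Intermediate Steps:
u(K, h) = 1 + h² (u(K, h) = h² - 1*(-1) = h² + 1 = 1 + h²)
(3*1)*u(-2 + W, -2) = (3*1)*(1 + (-2)²) = 3*(1 + 4) = 3*5 = 15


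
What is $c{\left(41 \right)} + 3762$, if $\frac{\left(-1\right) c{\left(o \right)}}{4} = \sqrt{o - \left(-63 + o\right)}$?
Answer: $3762 - 12 \sqrt{7} \approx 3730.3$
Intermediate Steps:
$c{\left(o \right)} = - 12 \sqrt{7}$ ($c{\left(o \right)} = - 4 \sqrt{o - \left(-63 + o\right)} = - 4 \sqrt{63} = - 4 \cdot 3 \sqrt{7} = - 12 \sqrt{7}$)
$c{\left(41 \right)} + 3762 = - 12 \sqrt{7} + 3762 = 3762 - 12 \sqrt{7}$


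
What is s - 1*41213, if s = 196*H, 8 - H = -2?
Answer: -39253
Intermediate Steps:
H = 10 (H = 8 - 1*(-2) = 8 + 2 = 10)
s = 1960 (s = 196*10 = 1960)
s - 1*41213 = 1960 - 1*41213 = 1960 - 41213 = -39253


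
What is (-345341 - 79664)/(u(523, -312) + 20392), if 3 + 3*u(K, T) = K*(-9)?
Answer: -425005/18822 ≈ -22.580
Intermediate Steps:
u(K, T) = -1 - 3*K (u(K, T) = -1 + (K*(-9))/3 = -1 + (-9*K)/3 = -1 - 3*K)
(-345341 - 79664)/(u(523, -312) + 20392) = (-345341 - 79664)/((-1 - 3*523) + 20392) = -425005/((-1 - 1569) + 20392) = -425005/(-1570 + 20392) = -425005/18822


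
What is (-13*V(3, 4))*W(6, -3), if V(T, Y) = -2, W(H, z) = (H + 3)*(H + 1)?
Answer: 1638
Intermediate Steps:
W(H, z) = (1 + H)*(3 + H) (W(H, z) = (3 + H)*(1 + H) = (1 + H)*(3 + H))
(-13*V(3, 4))*W(6, -3) = (-13*(-2))*(3 + 6**2 + 4*6) = 26*(3 + 36 + 24) = 26*63 = 1638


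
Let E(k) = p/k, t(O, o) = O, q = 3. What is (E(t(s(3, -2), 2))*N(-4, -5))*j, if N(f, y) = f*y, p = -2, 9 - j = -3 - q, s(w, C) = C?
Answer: 300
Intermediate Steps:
j = 15 (j = 9 - (-3 - 1*3) = 9 - (-3 - 3) = 9 - 1*(-6) = 9 + 6 = 15)
E(k) = -2/k
(E(t(s(3, -2), 2))*N(-4, -5))*j = ((-2/(-2))*(-4*(-5)))*15 = (-2*(-½)*20)*15 = (1*20)*15 = 20*15 = 300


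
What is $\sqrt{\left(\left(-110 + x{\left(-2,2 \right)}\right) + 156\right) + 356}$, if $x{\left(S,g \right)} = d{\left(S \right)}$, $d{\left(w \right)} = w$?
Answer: $20$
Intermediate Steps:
$x{\left(S,g \right)} = S$
$\sqrt{\left(\left(-110 + x{\left(-2,2 \right)}\right) + 156\right) + 356} = \sqrt{\left(\left(-110 - 2\right) + 156\right) + 356} = \sqrt{\left(-112 + 156\right) + 356} = \sqrt{44 + 356} = \sqrt{400} = 20$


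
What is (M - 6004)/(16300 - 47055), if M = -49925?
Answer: 55929/30755 ≈ 1.8185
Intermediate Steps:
(M - 6004)/(16300 - 47055) = (-49925 - 6004)/(16300 - 47055) = -55929/(-30755) = -55929*(-1/30755) = 55929/30755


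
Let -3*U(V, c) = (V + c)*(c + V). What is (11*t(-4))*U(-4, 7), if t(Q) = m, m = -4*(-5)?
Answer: -660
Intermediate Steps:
U(V, c) = -(V + c)²/3 (U(V, c) = -(V + c)*(c + V)/3 = -(V + c)*(V + c)/3 = -(V + c)²/3)
m = 20
t(Q) = 20
(11*t(-4))*U(-4, 7) = (11*20)*(-(-4 + 7)²/3) = 220*(-⅓*3²) = 220*(-⅓*9) = 220*(-3) = -660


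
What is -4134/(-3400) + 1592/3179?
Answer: 545729/317900 ≈ 1.7167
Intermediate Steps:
-4134/(-3400) + 1592/3179 = -4134*(-1/3400) + 1592*(1/3179) = 2067/1700 + 1592/3179 = 545729/317900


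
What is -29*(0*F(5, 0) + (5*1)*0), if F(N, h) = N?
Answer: 0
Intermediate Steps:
-29*(0*F(5, 0) + (5*1)*0) = -29*(0*5 + (5*1)*0) = -29*(0 + 5*0) = -29*(0 + 0) = -29*0 = 0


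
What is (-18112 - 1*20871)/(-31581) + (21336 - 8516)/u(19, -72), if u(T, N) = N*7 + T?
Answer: -77192333/3063357 ≈ -25.199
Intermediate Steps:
u(T, N) = T + 7*N (u(T, N) = 7*N + T = T + 7*N)
(-18112 - 1*20871)/(-31581) + (21336 - 8516)/u(19, -72) = (-18112 - 1*20871)/(-31581) + (21336 - 8516)/(19 + 7*(-72)) = (-18112 - 20871)*(-1/31581) + 12820/(19 - 504) = -38983*(-1/31581) + 12820/(-485) = 38983/31581 + 12820*(-1/485) = 38983/31581 - 2564/97 = -77192333/3063357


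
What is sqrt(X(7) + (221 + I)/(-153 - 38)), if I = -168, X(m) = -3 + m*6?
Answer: 86*sqrt(191)/191 ≈ 6.2227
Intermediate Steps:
X(m) = -3 + 6*m
sqrt(X(7) + (221 + I)/(-153 - 38)) = sqrt((-3 + 6*7) + (221 - 168)/(-153 - 38)) = sqrt((-3 + 42) + 53/(-191)) = sqrt(39 + 53*(-1/191)) = sqrt(39 - 53/191) = sqrt(7396/191) = 86*sqrt(191)/191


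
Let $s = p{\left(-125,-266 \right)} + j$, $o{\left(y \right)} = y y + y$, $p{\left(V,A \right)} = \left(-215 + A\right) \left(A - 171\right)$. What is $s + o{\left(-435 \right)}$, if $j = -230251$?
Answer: $168736$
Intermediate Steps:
$p{\left(V,A \right)} = \left(-215 + A\right) \left(-171 + A\right)$
$o{\left(y \right)} = y + y^{2}$ ($o{\left(y \right)} = y^{2} + y = y + y^{2}$)
$s = -20054$ ($s = \left(36765 + \left(-266\right)^{2} - -102676\right) - 230251 = \left(36765 + 70756 + 102676\right) - 230251 = 210197 - 230251 = -20054$)
$s + o{\left(-435 \right)} = -20054 - 435 \left(1 - 435\right) = -20054 - -188790 = -20054 + 188790 = 168736$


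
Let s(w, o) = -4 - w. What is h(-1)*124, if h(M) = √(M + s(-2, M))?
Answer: 124*I*√3 ≈ 214.77*I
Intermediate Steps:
h(M) = √(-2 + M) (h(M) = √(M + (-4 - 1*(-2))) = √(M + (-4 + 2)) = √(M - 2) = √(-2 + M))
h(-1)*124 = √(-2 - 1)*124 = √(-3)*124 = (I*√3)*124 = 124*I*√3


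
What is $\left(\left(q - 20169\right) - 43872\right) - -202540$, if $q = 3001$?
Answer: $141500$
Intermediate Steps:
$\left(\left(q - 20169\right) - 43872\right) - -202540 = \left(\left(3001 - 20169\right) - 43872\right) - -202540 = \left(-17168 - 43872\right) + 202540 = -61040 + 202540 = 141500$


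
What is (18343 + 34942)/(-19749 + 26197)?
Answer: 53285/6448 ≈ 8.2638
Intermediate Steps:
(18343 + 34942)/(-19749 + 26197) = 53285/6448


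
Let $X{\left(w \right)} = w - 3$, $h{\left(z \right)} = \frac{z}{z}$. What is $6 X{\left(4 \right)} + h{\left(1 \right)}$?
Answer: $7$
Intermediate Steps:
$h{\left(z \right)} = 1$
$X{\left(w \right)} = -3 + w$
$6 X{\left(4 \right)} + h{\left(1 \right)} = 6 \left(-3 + 4\right) + 1 = 6 \cdot 1 + 1 = 6 + 1 = 7$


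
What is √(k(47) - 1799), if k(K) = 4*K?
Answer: 3*I*√179 ≈ 40.137*I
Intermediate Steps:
√(k(47) - 1799) = √(4*47 - 1799) = √(188 - 1799) = √(-1611) = 3*I*√179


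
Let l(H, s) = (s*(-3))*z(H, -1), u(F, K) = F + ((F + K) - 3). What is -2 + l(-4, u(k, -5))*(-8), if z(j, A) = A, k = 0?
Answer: 190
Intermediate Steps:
u(F, K) = -3 + K + 2*F (u(F, K) = F + (-3 + F + K) = -3 + K + 2*F)
l(H, s) = 3*s (l(H, s) = (s*(-3))*(-1) = -3*s*(-1) = 3*s)
-2 + l(-4, u(k, -5))*(-8) = -2 + (3*(-3 - 5 + 2*0))*(-8) = -2 + (3*(-3 - 5 + 0))*(-8) = -2 + (3*(-8))*(-8) = -2 - 24*(-8) = -2 + 192 = 190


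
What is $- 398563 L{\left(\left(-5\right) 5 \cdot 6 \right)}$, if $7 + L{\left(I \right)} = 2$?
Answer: $1992815$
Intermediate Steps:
$L{\left(I \right)} = -5$ ($L{\left(I \right)} = -7 + 2 = -5$)
$- 398563 L{\left(\left(-5\right) 5 \cdot 6 \right)} = \left(-398563\right) \left(-5\right) = 1992815$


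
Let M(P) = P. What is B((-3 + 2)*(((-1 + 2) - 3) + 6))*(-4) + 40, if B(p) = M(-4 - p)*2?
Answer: 40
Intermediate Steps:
B(p) = -8 - 2*p (B(p) = (-4 - p)*2 = -8 - 2*p)
B((-3 + 2)*(((-1 + 2) - 3) + 6))*(-4) + 40 = (-8 - 2*(-3 + 2)*(((-1 + 2) - 3) + 6))*(-4) + 40 = (-8 - (-2)*((1 - 3) + 6))*(-4) + 40 = (-8 - (-2)*(-2 + 6))*(-4) + 40 = (-8 - (-2)*4)*(-4) + 40 = (-8 - 2*(-4))*(-4) + 40 = (-8 + 8)*(-4) + 40 = 0*(-4) + 40 = 0 + 40 = 40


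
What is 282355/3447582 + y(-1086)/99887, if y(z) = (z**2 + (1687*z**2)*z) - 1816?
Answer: -7449359347579977259/344368623234 ≈ -2.1632e+7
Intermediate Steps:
y(z) = -1816 + z**2 + 1687*z**3 (y(z) = (z**2 + 1687*z**3) - 1816 = -1816 + z**2 + 1687*z**3)
282355/3447582 + y(-1086)/99887 = 282355/3447582 + (-1816 + (-1086)**2 + 1687*(-1086)**3)/99887 = 282355*(1/3447582) + (-1816 + 1179396 + 1687*(-1280824056))*(1/99887) = 282355/3447582 + (-1816 + 1179396 - 2160750182472)*(1/99887) = 282355/3447582 - 2160749004892*1/99887 = 282355/3447582 - 2160749004892/99887 = -7449359347579977259/344368623234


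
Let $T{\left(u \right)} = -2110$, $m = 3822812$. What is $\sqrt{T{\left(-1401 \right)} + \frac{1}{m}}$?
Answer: $\frac{31 i \sqrt{8021673060737}}{1911406} \approx 45.935 i$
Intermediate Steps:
$\sqrt{T{\left(-1401 \right)} + \frac{1}{m}} = \sqrt{-2110 + \frac{1}{3822812}} = \sqrt{- \frac{8066133319}{3822812}} = \frac{31 i \sqrt{8021673060737}}{1911406}$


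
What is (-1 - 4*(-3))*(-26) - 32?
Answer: -318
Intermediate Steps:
(-1 - 4*(-3))*(-26) - 32 = (-1 + 12)*(-26) - 32 = 11*(-26) - 32 = -286 - 32 = -318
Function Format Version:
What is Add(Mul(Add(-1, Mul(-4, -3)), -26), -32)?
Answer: -318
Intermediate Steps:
Add(Mul(Add(-1, Mul(-4, -3)), -26), -32) = Add(Mul(Add(-1, 12), -26), -32) = Add(Mul(11, -26), -32) = Add(-286, -32) = -318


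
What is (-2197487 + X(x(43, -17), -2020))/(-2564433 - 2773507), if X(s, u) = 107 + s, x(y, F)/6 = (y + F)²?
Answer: 548331/1334485 ≈ 0.41089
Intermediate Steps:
x(y, F) = 6*(F + y)² (x(y, F) = 6*(y + F)² = 6*(F + y)²)
(-2197487 + X(x(43, -17), -2020))/(-2564433 - 2773507) = (-2197487 + (107 + 6*(-17 + 43)²))/(-2564433 - 2773507) = (-2197487 + (107 + 6*26²))/(-5337940) = (-2197487 + (107 + 6*676))*(-1/5337940) = (-2197487 + (107 + 4056))*(-1/5337940) = (-2197487 + 4163)*(-1/5337940) = -2193324*(-1/5337940) = 548331/1334485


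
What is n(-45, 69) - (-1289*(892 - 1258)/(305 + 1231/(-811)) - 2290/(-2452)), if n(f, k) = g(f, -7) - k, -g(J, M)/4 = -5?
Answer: -60518218565/37718503 ≈ -1604.5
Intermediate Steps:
g(J, M) = 20 (g(J, M) = -4*(-5) = 20)
n(f, k) = 20 - k
n(-45, 69) - (-1289*(892 - 1258)/(305 + 1231/(-811)) - 2290/(-2452)) = (20 - 1*69) - (-1289*(892 - 1258)/(305 + 1231/(-811)) - 2290/(-2452)) = (20 - 69) - (-1289*(-366/(305 + 1231*(-1/811))) - 2290*(-1/2452)) = -49 - (-1289*(-366/(305 - 1231/811)) + 1145/1226) = -49 - (-1289/((246124/811)*(-1/366)) + 1145/1226) = -49 - (-1289/(-123062/148413) + 1145/1226) = -49 - (-1289*(-148413/123062) + 1145/1226) = -49 - (191304357/123062 + 1145/1226) = -49 - 1*58670011918/37718503 = -49 - 58670011918/37718503 = -60518218565/37718503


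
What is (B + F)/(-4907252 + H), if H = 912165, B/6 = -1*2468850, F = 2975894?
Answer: 11837206/3995087 ≈ 2.9629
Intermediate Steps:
B = -14813100 (B = 6*(-1*2468850) = 6*(-2468850) = -14813100)
(B + F)/(-4907252 + H) = (-14813100 + 2975894)/(-4907252 + 912165) = -11837206/(-3995087) = -11837206*(-1/3995087) = 11837206/3995087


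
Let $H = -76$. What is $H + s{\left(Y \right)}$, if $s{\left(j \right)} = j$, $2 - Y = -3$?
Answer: $-71$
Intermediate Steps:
$Y = 5$ ($Y = 2 - -3 = 2 + 3 = 5$)
$H + s{\left(Y \right)} = -76 + 5 = -71$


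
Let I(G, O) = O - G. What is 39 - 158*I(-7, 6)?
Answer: -2015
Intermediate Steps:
39 - 158*I(-7, 6) = 39 - 158*(6 - 1*(-7)) = 39 - 158*(6 + 7) = 39 - 158*13 = 39 - 2054 = -2015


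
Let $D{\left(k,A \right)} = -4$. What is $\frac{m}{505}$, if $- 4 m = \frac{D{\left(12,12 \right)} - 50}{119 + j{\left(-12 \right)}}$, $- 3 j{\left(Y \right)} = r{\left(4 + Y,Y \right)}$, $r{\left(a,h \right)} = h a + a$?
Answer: $\frac{81}{271690} \approx 0.00029813$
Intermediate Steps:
$r{\left(a,h \right)} = a + a h$ ($r{\left(a,h \right)} = a h + a = a + a h$)
$j{\left(Y \right)} = - \frac{\left(1 + Y\right) \left(4 + Y\right)}{3}$ ($j{\left(Y \right)} = - \frac{\left(4 + Y\right) \left(1 + Y\right)}{3} = - \frac{\left(1 + Y\right) \left(4 + Y\right)}{3}$)
$m = \frac{81}{538}$ ($m = - \frac{\left(-4 - 50\right) \frac{1}{119 - \frac{\left(1 - 12\right) \left(4 - 12\right)}{3}}}{4} = - \frac{\left(-54\right) \frac{1}{119 - \left(- \frac{11}{3}\right) \left(-8\right)}}{4} = - \frac{\left(-54\right) \frac{1}{119 - \frac{88}{3}}}{4} = - \frac{\left(-54\right) \frac{1}{\frac{269}{3}}}{4} = - \frac{\left(-54\right) \frac{3}{269}}{4} = \left(- \frac{1}{4}\right) \left(- \frac{162}{269}\right) = \frac{81}{538} \approx 0.15056$)
$\frac{m}{505} = \frac{81}{538 \cdot 505} = \frac{81}{538} \cdot \frac{1}{505} = \frac{81}{271690}$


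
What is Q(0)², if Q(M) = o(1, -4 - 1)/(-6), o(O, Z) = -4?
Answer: 4/9 ≈ 0.44444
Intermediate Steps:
Q(M) = ⅔ (Q(M) = -4/(-6) = -4*(-⅙) = ⅔)
Q(0)² = (⅔)² = 4/9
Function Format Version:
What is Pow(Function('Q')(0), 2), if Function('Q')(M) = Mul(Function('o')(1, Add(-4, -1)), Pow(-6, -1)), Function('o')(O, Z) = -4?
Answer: Rational(4, 9) ≈ 0.44444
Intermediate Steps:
Function('Q')(M) = Rational(2, 3) (Function('Q')(M) = Mul(-4, Pow(-6, -1)) = Mul(-4, Rational(-1, 6)) = Rational(2, 3))
Pow(Function('Q')(0), 2) = Pow(Rational(2, 3), 2) = Rational(4, 9)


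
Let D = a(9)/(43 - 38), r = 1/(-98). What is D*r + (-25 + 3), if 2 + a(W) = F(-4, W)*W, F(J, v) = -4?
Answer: -5371/245 ≈ -21.922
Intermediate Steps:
a(W) = -2 - 4*W
r = -1/98 ≈ -0.010204
D = -38/5 (D = (-2 - 4*9)/(43 - 38) = (-2 - 36)/5 = -38*⅕ = -38/5 ≈ -7.6000)
D*r + (-25 + 3) = -38/5*(-1/98) + (-25 + 3) = 19/245 - 22 = -5371/245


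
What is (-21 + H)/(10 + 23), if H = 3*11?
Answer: 4/11 ≈ 0.36364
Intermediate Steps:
H = 33
(-21 + H)/(10 + 23) = (-21 + 33)/(10 + 23) = 12/33 = (1/33)*12 = 4/11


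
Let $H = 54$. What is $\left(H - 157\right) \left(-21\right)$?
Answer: $2163$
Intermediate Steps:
$\left(H - 157\right) \left(-21\right) = \left(54 - 157\right) \left(-21\right) = \left(-103\right) \left(-21\right) = 2163$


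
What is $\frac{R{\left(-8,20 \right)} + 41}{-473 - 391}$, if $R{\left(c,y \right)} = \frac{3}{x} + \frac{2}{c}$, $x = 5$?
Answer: $- \frac{827}{17280} \approx -0.047859$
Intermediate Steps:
$R{\left(c,y \right)} = \frac{3}{5} + \frac{2}{c}$
$\frac{R{\left(-8,20 \right)} + 41}{-473 - 391} = \frac{\left(\frac{3}{5} + \frac{2}{-8}\right) + 41}{-473 - 391} = \frac{\left(\frac{3}{5} + 2 \left(- \frac{1}{8}\right)\right) + 41}{-864} = \left(\left(\frac{3}{5} - \frac{1}{4}\right) + 41\right) \left(- \frac{1}{864}\right) = \left(\frac{7}{20} + 41\right) \left(- \frac{1}{864}\right) = \frac{827}{20} \left(- \frac{1}{864}\right) = - \frac{827}{17280}$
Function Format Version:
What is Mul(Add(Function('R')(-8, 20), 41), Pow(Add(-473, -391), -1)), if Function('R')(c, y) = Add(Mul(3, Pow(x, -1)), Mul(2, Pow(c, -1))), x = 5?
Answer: Rational(-827, 17280) ≈ -0.047859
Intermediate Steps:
Function('R')(c, y) = Add(Rational(3, 5), Mul(2, Pow(c, -1))) (Function('R')(c, y) = Add(Mul(3, Pow(5, -1)), Mul(2, Pow(c, -1))) = Add(Mul(3, Rational(1, 5)), Mul(2, Pow(c, -1))) = Add(Rational(3, 5), Mul(2, Pow(c, -1))))
Mul(Add(Function('R')(-8, 20), 41), Pow(Add(-473, -391), -1)) = Mul(Add(Add(Rational(3, 5), Mul(2, Pow(-8, -1))), 41), Pow(Add(-473, -391), -1)) = Mul(Add(Add(Rational(3, 5), Mul(2, Rational(-1, 8))), 41), Pow(-864, -1)) = Mul(Add(Add(Rational(3, 5), Rational(-1, 4)), 41), Rational(-1, 864)) = Mul(Add(Rational(7, 20), 41), Rational(-1, 864)) = Mul(Rational(827, 20), Rational(-1, 864)) = Rational(-827, 17280)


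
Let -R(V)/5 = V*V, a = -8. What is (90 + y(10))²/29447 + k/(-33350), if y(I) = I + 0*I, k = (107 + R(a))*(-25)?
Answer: 7067789/39282298 ≈ 0.17992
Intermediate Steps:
R(V) = -5*V² (R(V) = -5*V*V = -5*V²)
k = 5325 (k = (107 - 5*(-8)²)*(-25) = (107 - 5*64)*(-25) = (107 - 320)*(-25) = -213*(-25) = 5325)
y(I) = I (y(I) = I + 0 = I)
(90 + y(10))²/29447 + k/(-33350) = (90 + 10)²/29447 + 5325/(-33350) = 100²*(1/29447) + 5325*(-1/33350) = 10000*(1/29447) - 213/1334 = 10000/29447 - 213/1334 = 7067789/39282298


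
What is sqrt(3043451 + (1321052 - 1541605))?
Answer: sqrt(2822898) ≈ 1680.1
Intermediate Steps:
sqrt(3043451 + (1321052 - 1541605)) = sqrt(3043451 - 220553) = sqrt(2822898)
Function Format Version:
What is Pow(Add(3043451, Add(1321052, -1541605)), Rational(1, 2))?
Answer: Pow(2822898, Rational(1, 2)) ≈ 1680.1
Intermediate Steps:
Pow(Add(3043451, Add(1321052, -1541605)), Rational(1, 2)) = Pow(Add(3043451, -220553), Rational(1, 2)) = Pow(2822898, Rational(1, 2))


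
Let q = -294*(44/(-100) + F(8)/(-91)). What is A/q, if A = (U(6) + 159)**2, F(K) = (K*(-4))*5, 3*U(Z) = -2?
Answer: -73328125/1133622 ≈ -64.685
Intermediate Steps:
U(Z) = -2/3 (U(Z) = (1/3)*(-2) = -2/3)
F(K) = -20*K (F(K) = -4*K*5 = -20*K)
A = 225625/9 (A = (-2/3 + 159)**2 = (475/3)**2 = 225625/9 ≈ 25069.)
q = -125958/325 (q = -294*(44/(-100) - 20*8/(-91)) = -294*(44*(-1/100) - 160*(-1/91)) = -294*(-11/25 + 160/91) = -294*2999/2275 = -125958/325 ≈ -387.56)
A/q = 225625/(9*(-125958/325)) = (225625/9)*(-325/125958) = -73328125/1133622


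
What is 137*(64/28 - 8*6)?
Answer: -43840/7 ≈ -6262.9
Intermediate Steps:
137*(64/28 - 8*6) = 137*(64*(1/28) - 48) = 137*(16/7 - 48) = 137*(-320/7) = -43840/7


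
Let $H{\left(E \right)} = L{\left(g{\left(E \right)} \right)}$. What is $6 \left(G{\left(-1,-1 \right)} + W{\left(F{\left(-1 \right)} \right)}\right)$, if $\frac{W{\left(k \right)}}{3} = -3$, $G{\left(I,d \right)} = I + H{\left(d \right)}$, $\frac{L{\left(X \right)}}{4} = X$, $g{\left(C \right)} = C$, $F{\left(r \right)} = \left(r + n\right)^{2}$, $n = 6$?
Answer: $-84$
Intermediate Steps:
$F{\left(r \right)} = \left(6 + r\right)^{2}$ ($F{\left(r \right)} = \left(r + 6\right)^{2} = \left(6 + r\right)^{2}$)
$L{\left(X \right)} = 4 X$
$H{\left(E \right)} = 4 E$
$G{\left(I,d \right)} = I + 4 d$
$W{\left(k \right)} = -9$ ($W{\left(k \right)} = 3 \left(-3\right) = -9$)
$6 \left(G{\left(-1,-1 \right)} + W{\left(F{\left(-1 \right)} \right)}\right) = 6 \left(\left(-1 + 4 \left(-1\right)\right) - 9\right) = 6 \left(\left(-1 - 4\right) - 9\right) = 6 \left(-5 - 9\right) = 6 \left(-14\right) = -84$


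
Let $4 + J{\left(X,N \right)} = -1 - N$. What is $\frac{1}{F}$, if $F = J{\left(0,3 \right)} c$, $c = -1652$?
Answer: $\frac{1}{13216} \approx 7.5666 \cdot 10^{-5}$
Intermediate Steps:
$J{\left(X,N \right)} = -5 - N$ ($J{\left(X,N \right)} = -4 - \left(1 + N\right) = -5 - N$)
$F = 13216$ ($F = \left(-5 - 3\right) \left(-1652\right) = \left(-8\right) \left(-1652\right) = 13216$)
$\frac{1}{F} = \frac{1}{13216}$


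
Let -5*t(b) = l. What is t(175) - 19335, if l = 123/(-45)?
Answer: -1450084/75 ≈ -19334.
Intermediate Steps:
l = -41/15 (l = 123*(-1/45) = -41/15 ≈ -2.7333)
t(b) = 41/75 (t(b) = -⅕*(-41/15) = 41/75)
t(175) - 19335 = 41/75 - 19335 = -1450084/75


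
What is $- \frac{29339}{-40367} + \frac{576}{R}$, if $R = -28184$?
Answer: $\frac{100454873}{142212941} \approx 0.70637$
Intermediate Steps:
$- \frac{29339}{-40367} + \frac{576}{R} = - \frac{29339}{-40367} + \frac{576}{-28184} = \left(-29339\right) \left(- \frac{1}{40367}\right) + 576 \left(- \frac{1}{28184}\right) = \frac{29339}{40367} - \frac{72}{3523} = \frac{100454873}{142212941}$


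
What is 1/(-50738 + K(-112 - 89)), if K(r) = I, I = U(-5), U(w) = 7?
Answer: -1/50731 ≈ -1.9712e-5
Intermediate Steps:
I = 7
K(r) = 7
1/(-50738 + K(-112 - 89)) = 1/(-50738 + 7) = 1/(-50731) = -1/50731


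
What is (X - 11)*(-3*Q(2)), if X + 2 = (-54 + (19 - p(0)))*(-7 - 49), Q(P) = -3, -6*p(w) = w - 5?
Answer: 17943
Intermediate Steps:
p(w) = ⅚ - w/6 (p(w) = -(w - 5)/6 = -(-5 + w)/6 = ⅚ - w/6)
X = 6014/3 (X = -2 + (-54 + (19 - (⅚ - ⅙*0)))*(-7 - 49) = -2 + (-54 + (19 - (⅚ + 0)))*(-56) = -2 + (-54 + (19 - 1*⅚))*(-56) = -2 + (-54 + (19 - ⅚))*(-56) = -2 + (-54 + 109/6)*(-56) = -2 - 215/6*(-56) = -2 + 6020/3 = 6014/3 ≈ 2004.7)
(X - 11)*(-3*Q(2)) = (6014/3 - 11)*(-3*(-3)) = (5981/3)*9 = 17943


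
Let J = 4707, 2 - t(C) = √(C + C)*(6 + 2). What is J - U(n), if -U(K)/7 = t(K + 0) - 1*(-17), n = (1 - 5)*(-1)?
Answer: 4840 - 112*√2 ≈ 4681.6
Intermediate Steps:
n = 4 (n = -4*(-1) = 4)
t(C) = 2 - 8*√2*√C (t(C) = 2 - √(C + C)*(6 + 2) = 2 - √(2*C)*8 = 2 - √2*√C*8 = 2 - 8*√2*√C)
U(K) = -133 + 56*√2*√K (U(K) = -7*((2 - 8*√2*√(K + 0)) - 1*(-17)) = -7*((2 - 8*√2*√K) + 17) = -7*(19 - 8*√2*√K) = -133 + 56*√2*√K)
J - U(n) = 4707 - (-133 + 56*√2*√4) = 4707 - (-133 + 56*√2*2) = 4707 - (-133 + 112*√2) = 4707 + (133 - 112*√2) = 4840 - 112*√2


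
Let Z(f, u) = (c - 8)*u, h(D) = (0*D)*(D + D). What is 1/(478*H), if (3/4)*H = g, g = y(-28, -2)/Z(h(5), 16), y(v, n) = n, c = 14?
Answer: -18/239 ≈ -0.075314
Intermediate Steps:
h(D) = 0 (h(D) = 0*(2*D) = 0)
Z(f, u) = 6*u (Z(f, u) = (14 - 8)*u = 6*u)
g = -1/48 (g = -2/(6*16) = -2/96 = -2*1/96 = -1/48 ≈ -0.020833)
H = -1/36 (H = (4/3)*(-1/48) = -1/36 ≈ -0.027778)
1/(478*H) = 1/(478*(-1/36)) = (1/478)*(-36) = -18/239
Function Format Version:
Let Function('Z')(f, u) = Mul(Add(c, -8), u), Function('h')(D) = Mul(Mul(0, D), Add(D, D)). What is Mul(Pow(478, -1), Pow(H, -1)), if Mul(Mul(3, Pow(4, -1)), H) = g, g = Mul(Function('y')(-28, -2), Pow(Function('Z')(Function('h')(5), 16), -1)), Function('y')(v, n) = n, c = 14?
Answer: Rational(-18, 239) ≈ -0.075314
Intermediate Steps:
Function('h')(D) = 0 (Function('h')(D) = Mul(0, Mul(2, D)) = 0)
Function('Z')(f, u) = Mul(6, u) (Function('Z')(f, u) = Mul(Add(14, -8), u) = Mul(6, u))
g = Rational(-1, 48) (g = Mul(-2, Pow(Mul(6, 16), -1)) = Mul(-2, Pow(96, -1)) = Mul(-2, Rational(1, 96)) = Rational(-1, 48) ≈ -0.020833)
H = Rational(-1, 36) (H = Mul(Rational(4, 3), Rational(-1, 48)) = Rational(-1, 36) ≈ -0.027778)
Mul(Pow(478, -1), Pow(H, -1)) = Mul(Pow(478, -1), Pow(Rational(-1, 36), -1)) = Mul(Rational(1, 478), -36) = Rational(-18, 239)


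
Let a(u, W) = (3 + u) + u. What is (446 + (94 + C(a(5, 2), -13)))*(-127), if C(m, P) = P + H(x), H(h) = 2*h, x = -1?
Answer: -66675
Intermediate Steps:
a(u, W) = 3 + 2*u
C(m, P) = -2 + P (C(m, P) = P + 2*(-1) = P - 2 = -2 + P)
(446 + (94 + C(a(5, 2), -13)))*(-127) = (446 + (94 + (-2 - 13)))*(-127) = (446 + (94 - 15))*(-127) = (446 + 79)*(-127) = 525*(-127) = -66675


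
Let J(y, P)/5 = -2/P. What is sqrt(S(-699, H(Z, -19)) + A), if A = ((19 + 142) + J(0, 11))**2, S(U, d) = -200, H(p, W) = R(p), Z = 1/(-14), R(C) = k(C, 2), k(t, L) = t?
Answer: sqrt(3076921)/11 ≈ 159.47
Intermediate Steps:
R(C) = C
J(y, P) = -10/P (J(y, P) = 5*(-2/P) = -10/P)
Z = -1/14 ≈ -0.071429
H(p, W) = p
A = 3101121/121 (A = ((19 + 142) - 10/11)**2 = (161 - 10*1/11)**2 = (161 - 10/11)**2 = (1761/11)**2 = 3101121/121 ≈ 25629.)
sqrt(S(-699, H(Z, -19)) + A) = sqrt(-200 + 3101121/121) = sqrt(3076921/121) = sqrt(3076921)/11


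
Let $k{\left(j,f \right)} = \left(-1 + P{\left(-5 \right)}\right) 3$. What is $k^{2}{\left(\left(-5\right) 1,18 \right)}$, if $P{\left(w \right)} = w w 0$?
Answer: $9$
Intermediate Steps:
$P{\left(w \right)} = 0$ ($P{\left(w \right)} = w^{2} \cdot 0 = 0$)
$k{\left(j,f \right)} = -3$ ($k{\left(j,f \right)} = \left(-1 + 0\right) 3 = \left(-1\right) 3 = -3$)
$k^{2}{\left(\left(-5\right) 1,18 \right)} = \left(-3\right)^{2} = 9$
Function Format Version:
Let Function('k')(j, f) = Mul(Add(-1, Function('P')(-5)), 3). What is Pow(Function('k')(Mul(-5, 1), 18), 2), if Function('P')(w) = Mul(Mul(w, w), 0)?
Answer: 9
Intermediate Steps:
Function('P')(w) = 0 (Function('P')(w) = Mul(Pow(w, 2), 0) = 0)
Function('k')(j, f) = -3 (Function('k')(j, f) = Mul(Add(-1, 0), 3) = Mul(-1, 3) = -3)
Pow(Function('k')(Mul(-5, 1), 18), 2) = Pow(-3, 2) = 9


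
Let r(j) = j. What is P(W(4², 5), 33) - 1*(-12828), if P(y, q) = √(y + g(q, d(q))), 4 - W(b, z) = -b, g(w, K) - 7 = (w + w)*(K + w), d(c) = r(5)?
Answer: 12828 + 13*√15 ≈ 12878.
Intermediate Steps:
d(c) = 5
g(w, K) = 7 + 2*w*(K + w) (g(w, K) = 7 + (w + w)*(K + w) = 7 + (2*w)*(K + w) = 7 + 2*w*(K + w))
W(b, z) = 4 + b (W(b, z) = 4 - (-1)*b = 4 + b)
P(y, q) = √(7 + y + 2*q² + 10*q) (P(y, q) = √(y + (7 + 2*q² + 2*5*q)) = √(y + (7 + 2*q² + 10*q)) = √(7 + y + 2*q² + 10*q))
P(W(4², 5), 33) - 1*(-12828) = √(7 + (4 + 4²) + 2*33² + 10*33) - 1*(-12828) = √(7 + (4 + 16) + 2*1089 + 330) + 12828 = √(7 + 20 + 2178 + 330) + 12828 = √2535 + 12828 = 13*√15 + 12828 = 12828 + 13*√15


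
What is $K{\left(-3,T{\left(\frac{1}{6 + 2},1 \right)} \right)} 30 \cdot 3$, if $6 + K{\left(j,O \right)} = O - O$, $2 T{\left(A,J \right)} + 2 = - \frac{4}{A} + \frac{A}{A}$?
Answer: $-540$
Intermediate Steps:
$T{\left(A,J \right)} = - \frac{1}{2} - \frac{2}{A}$ ($T{\left(A,J \right)} = -1 + \frac{- \frac{4}{A} + \frac{A}{A}}{2} = -1 + \frac{- \frac{4}{A} + 1}{2} = -1 + \frac{1 - \frac{4}{A}}{2} = -1 + \left(\frac{1}{2} - \frac{2}{A}\right) = - \frac{1}{2} - \frac{2}{A}$)
$K{\left(j,O \right)} = -6$ ($K{\left(j,O \right)} = -6 + \left(O - O\right) = -6 + 0 = -6$)
$K{\left(-3,T{\left(\frac{1}{6 + 2},1 \right)} \right)} 30 \cdot 3 = \left(-6\right) 30 \cdot 3 = \left(-180\right) 3 = -540$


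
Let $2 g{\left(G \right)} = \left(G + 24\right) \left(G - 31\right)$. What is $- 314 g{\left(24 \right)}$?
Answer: $52752$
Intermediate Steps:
$g{\left(G \right)} = \frac{\left(-31 + G\right) \left(24 + G\right)}{2}$ ($g{\left(G \right)} = \frac{\left(G + 24\right) \left(G - 31\right)}{2} = \frac{\left(24 + G\right) \left(G - 31\right)}{2} = \frac{\left(24 + G\right) \left(-31 + G\right)}{2} = \frac{\left(-31 + G\right) \left(24 + G\right)}{2}$)
$- 314 g{\left(24 \right)} = - 314 \left(-372 + \frac{24^{2}}{2} - 84\right) = - 314 \left(-372 + \frac{1}{2} \cdot 576 - 84\right) = - 314 \left(-372 + 288 - 84\right) = \left(-314\right) \left(-168\right) = 52752$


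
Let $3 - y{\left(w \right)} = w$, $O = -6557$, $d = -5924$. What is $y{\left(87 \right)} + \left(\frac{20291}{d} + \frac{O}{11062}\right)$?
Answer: $- \frac{2883965451}{32765644} \approx -88.018$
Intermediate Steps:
$y{\left(w \right)} = 3 - w$
$y{\left(87 \right)} + \left(\frac{20291}{d} + \frac{O}{11062}\right) = \left(3 - 87\right) + \left(\frac{20291}{-5924} - \frac{6557}{11062}\right) = \left(3 - 87\right) + \left(20291 \left(- \frac{1}{5924}\right) - \frac{6557}{11062}\right) = -84 - \frac{131651355}{32765644} = - \frac{2883965451}{32765644}$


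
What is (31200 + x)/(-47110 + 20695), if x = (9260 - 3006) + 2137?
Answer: -4399/2935 ≈ -1.4988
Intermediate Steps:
x = 8391 (x = 6254 + 2137 = 8391)
(31200 + x)/(-47110 + 20695) = (31200 + 8391)/(-47110 + 20695) = 39591/(-26415) = 39591*(-1/26415) = -4399/2935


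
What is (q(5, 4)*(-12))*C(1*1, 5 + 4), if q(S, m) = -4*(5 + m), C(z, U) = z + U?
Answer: 4320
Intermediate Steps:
C(z, U) = U + z
q(S, m) = -20 - 4*m
(q(5, 4)*(-12))*C(1*1, 5 + 4) = ((-20 - 4*4)*(-12))*((5 + 4) + 1*1) = ((-20 - 16)*(-12))*(9 + 1) = -36*(-12)*10 = 432*10 = 4320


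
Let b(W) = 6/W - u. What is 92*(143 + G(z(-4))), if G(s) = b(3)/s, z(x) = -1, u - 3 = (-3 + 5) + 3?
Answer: 13708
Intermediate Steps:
u = 8 (u = 3 + ((-3 + 5) + 3) = 3 + (2 + 3) = 3 + 5 = 8)
b(W) = -8 + 6/W (b(W) = 6/W - 1*8 = 6/W - 8 = -8 + 6/W)
G(s) = -6/s (G(s) = (-8 + 6/3)/s = (-8 + 6*(1/3))/s = (-8 + 2)/s = -6/s)
92*(143 + G(z(-4))) = 92*(143 - 6/(-1)) = 92*(143 - 6*(-1)) = 92*(143 + 6) = 92*149 = 13708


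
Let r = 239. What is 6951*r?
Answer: 1661289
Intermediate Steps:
6951*r = 6951*239 = 1661289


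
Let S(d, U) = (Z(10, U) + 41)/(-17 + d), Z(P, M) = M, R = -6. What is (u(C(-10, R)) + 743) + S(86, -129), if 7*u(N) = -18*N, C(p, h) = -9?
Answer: 369431/483 ≈ 764.87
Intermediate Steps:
S(d, U) = (41 + U)/(-17 + d) (S(d, U) = (U + 41)/(-17 + d) = (41 + U)/(-17 + d))
u(N) = -18*N/7 (u(N) = (-18*N)/7 = -18*N/7)
(u(C(-10, R)) + 743) + S(86, -129) = (-18/7*(-9) + 743) + (41 - 129)/(-17 + 86) = (162/7 + 743) - 88/69 = 5363/7 + (1/69)*(-88) = 5363/7 - 88/69 = 369431/483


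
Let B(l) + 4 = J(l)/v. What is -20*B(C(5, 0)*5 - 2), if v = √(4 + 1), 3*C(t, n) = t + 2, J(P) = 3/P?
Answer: 80 - 36*√5/29 ≈ 77.224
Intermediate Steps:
C(t, n) = ⅔ + t/3 (C(t, n) = (t + 2)/3 = (2 + t)/3 = ⅔ + t/3)
v = √5 ≈ 2.2361
B(l) = -4 + 3*√5/(5*l) (B(l) = -4 + (3/l)/(√5) = -4 + (3/l)*(√5/5) = -4 + 3*√5/(5*l))
-20*B(C(5, 0)*5 - 2) = -20*(-4 + 3*√5/(5*((⅔ + (⅓)*5)*5 - 2))) = -20*(-4 + 3*√5/(5*((⅔ + 5/3)*5 - 2))) = -20*(-4 + 3*√5/(5*((7/3)*5 - 2))) = -20*(-4 + 3*√5/(5*(35/3 - 2))) = -20*(-4 + 3*√5/(5*(29/3))) = -20*(-4 + (⅗)*√5*(3/29)) = -20*(-4 + 9*√5/145) = 80 - 36*√5/29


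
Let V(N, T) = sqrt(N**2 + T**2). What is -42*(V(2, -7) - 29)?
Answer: 1218 - 42*sqrt(53) ≈ 912.24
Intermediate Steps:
-42*(V(2, -7) - 29) = -42*(sqrt(2**2 + (-7)**2) - 29) = -42*(sqrt(4 + 49) - 29) = -42*(sqrt(53) - 29) = -42*(-29 + sqrt(53)) = 1218 - 42*sqrt(53)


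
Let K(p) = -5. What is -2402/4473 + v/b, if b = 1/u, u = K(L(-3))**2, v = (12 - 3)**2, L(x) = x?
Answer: 9055423/4473 ≈ 2024.5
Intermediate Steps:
v = 81 (v = 9**2 = 81)
u = 25 (u = (-5)**2 = 25)
b = 1/25 ≈ 0.040000
-2402/4473 + v/b = -2402/4473 + 81/(1/25) = -2402*1/4473 + 81*25 = -2402/4473 + 2025 = 9055423/4473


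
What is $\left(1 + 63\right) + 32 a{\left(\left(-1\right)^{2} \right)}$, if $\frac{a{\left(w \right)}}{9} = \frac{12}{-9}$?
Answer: $-320$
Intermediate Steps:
$a{\left(w \right)} = -12$ ($a{\left(w \right)} = 9 \frac{12}{-9} = 9 \cdot 12 \left(- \frac{1}{9}\right) = 9 \left(- \frac{4}{3}\right) = -12$)
$\left(1 + 63\right) + 32 a{\left(\left(-1\right)^{2} \right)} = \left(1 + 63\right) + 32 \left(-12\right) = 64 - 384 = -320$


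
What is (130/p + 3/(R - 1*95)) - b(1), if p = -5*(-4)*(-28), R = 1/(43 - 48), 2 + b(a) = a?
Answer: 701/952 ≈ 0.73634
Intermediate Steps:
b(a) = -2 + a
R = -⅕ (R = 1/(-5) = -⅕ ≈ -0.20000)
p = -560 (p = 20*(-28) = -560)
(130/p + 3/(R - 1*95)) - b(1) = (130/(-560) + 3/(-⅕ - 1*95)) - (-2 + 1) = (130*(-1/560) + 3/(-⅕ - 95)) - 1*(-1) = (-13/56 + 3/(-476/5)) + 1 = (-13/56 + 3*(-5/476)) + 1 = (-13/56 - 15/476) + 1 = -251/952 + 1 = 701/952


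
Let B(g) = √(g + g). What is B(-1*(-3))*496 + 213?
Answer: 213 + 496*√6 ≈ 1427.9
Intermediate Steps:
B(g) = √2*√g (B(g) = √(2*g) = √2*√g)
B(-1*(-3))*496 + 213 = (√2*√(-1*(-3)))*496 + 213 = (√2*√3)*496 + 213 = √6*496 + 213 = 496*√6 + 213 = 213 + 496*√6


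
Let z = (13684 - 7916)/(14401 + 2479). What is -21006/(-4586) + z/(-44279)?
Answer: 981279877817/214231986170 ≈ 4.5805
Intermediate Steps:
z = 721/2110 (z = 5768/16880 = 5768*(1/16880) = 721/2110 ≈ 0.34171)
-21006/(-4586) + z/(-44279) = -21006/(-4586) + (721/2110)/(-44279) = -21006*(-1/4586) + (721/2110)*(-1/44279) = 10503/2293 - 721/93428690 = 981279877817/214231986170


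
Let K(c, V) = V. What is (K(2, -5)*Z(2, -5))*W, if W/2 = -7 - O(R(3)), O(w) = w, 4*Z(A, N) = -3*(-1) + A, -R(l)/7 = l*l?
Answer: -700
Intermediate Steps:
R(l) = -7*l² (R(l) = -7*l*l = -7*l²)
Z(A, N) = ¾ + A/4 (Z(A, N) = (-3*(-1) + A)/4 = (3 + A)/4 = ¾ + A/4)
W = 112 (W = 2*(-7 - (-7)*3²) = 2*(-7 - (-7)*9) = 2*(-7 - 1*(-63)) = 2*(-7 + 63) = 2*56 = 112)
(K(2, -5)*Z(2, -5))*W = -5*(¾ + (¼)*2)*112 = -5*(¾ + ½)*112 = -5*5/4*112 = -25/4*112 = -700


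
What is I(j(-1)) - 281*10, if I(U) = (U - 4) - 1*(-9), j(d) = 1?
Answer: -2804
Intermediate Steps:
I(U) = 5 + U (I(U) = (-4 + U) + 9 = 5 + U)
I(j(-1)) - 281*10 = (5 + 1) - 281*10 = 6 - 2810 = -2804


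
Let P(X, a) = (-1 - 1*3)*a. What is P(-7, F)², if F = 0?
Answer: 0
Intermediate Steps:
P(X, a) = -4*a (P(X, a) = (-1 - 3)*a = -4*a)
P(-7, F)² = (-4*0)² = 0² = 0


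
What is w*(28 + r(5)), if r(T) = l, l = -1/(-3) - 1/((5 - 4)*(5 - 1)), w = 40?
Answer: 3370/3 ≈ 1123.3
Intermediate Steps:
l = 1/12 (l = -1*(-⅓) - 1/(1*4) = ⅓ - 1/4 = ⅓ - 1*¼ = ⅓ - ¼ = 1/12 ≈ 0.083333)
r(T) = 1/12
w*(28 + r(5)) = 40*(28 + 1/12) = 40*(337/12) = 3370/3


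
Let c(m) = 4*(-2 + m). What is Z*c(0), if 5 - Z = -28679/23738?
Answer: -589476/11869 ≈ -49.665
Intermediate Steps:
Z = 147369/23738 (Z = 5 - (-28679)/23738 = 5 - 1*(-28679/23738) = 5 + 28679/23738 = 147369/23738 ≈ 6.2081)
c(m) = -8 + 4*m
Z*c(0) = 147369*(-8 + 4*0)/23738 = 147369*(-8 + 0)/23738 = (147369/23738)*(-8) = -589476/11869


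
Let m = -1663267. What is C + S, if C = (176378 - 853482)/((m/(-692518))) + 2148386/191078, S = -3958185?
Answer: -673779864347462382/158906865913 ≈ -4.2401e+6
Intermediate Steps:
C = -44797091293614477/158906865913 (C = (176378 - 853482)/((-1663267/(-692518))) + 2148386/191078 = -677104/((-1663267*(-1/692518))) + 2148386*(1/191078) = -677104/1663267/692518 + 1074193/95539 = -677104*692518/1663267 + 1074193/95539 = -468906707872/1663267 + 1074193/95539 = -44797091293614477/158906865913 ≈ -2.8191e+5)
C + S = -44797091293614477/158906865913 - 3958185 = -673779864347462382/158906865913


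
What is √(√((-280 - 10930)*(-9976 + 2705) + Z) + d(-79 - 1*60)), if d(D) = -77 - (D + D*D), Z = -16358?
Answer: √(-19259 + 4*√5093222) ≈ 101.15*I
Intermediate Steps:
d(D) = -77 - D - D² (d(D) = -77 - (D + D²) = -77 + (-D - D²) = -77 - D - D²)
√(√((-280 - 10930)*(-9976 + 2705) + Z) + d(-79 - 1*60)) = √(√((-280 - 10930)*(-9976 + 2705) - 16358) + (-77 - (-79 - 1*60) - (-79 - 1*60)²)) = √(√(-11210*(-7271) - 16358) + (-77 - (-79 - 60) - (-79 - 60)²)) = √(√(81507910 - 16358) + (-77 - 1*(-139) - 1*(-139)²)) = √(√81491552 + (-77 + 139 - 1*19321)) = √(4*√5093222 + (-77 + 139 - 19321)) = √(4*√5093222 - 19259) = √(-19259 + 4*√5093222)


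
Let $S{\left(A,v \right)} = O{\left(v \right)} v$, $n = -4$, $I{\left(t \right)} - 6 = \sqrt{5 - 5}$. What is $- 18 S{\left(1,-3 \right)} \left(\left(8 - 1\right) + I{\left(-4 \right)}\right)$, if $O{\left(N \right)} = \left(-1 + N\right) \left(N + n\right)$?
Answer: $19656$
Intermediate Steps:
$I{\left(t \right)} = 6$ ($I{\left(t \right)} = 6 + \sqrt{5 - 5} = 6 + \sqrt{0} = 6 + 0 = 6$)
$O{\left(N \right)} = \left(-1 + N\right) \left(-4 + N\right)$ ($O{\left(N \right)} = \left(-1 + N\right) \left(N - 4\right) = \left(-1 + N\right) \left(-4 + N\right)$)
$S{\left(A,v \right)} = v \left(4 + v^{2} - 5 v\right)$ ($S{\left(A,v \right)} = \left(4 + v^{2} - 5 v\right) v = v \left(4 + v^{2} - 5 v\right)$)
$- 18 S{\left(1,-3 \right)} \left(\left(8 - 1\right) + I{\left(-4 \right)}\right) = - 18 \left(- 3 \left(4 + \left(-3\right)^{2} - -15\right)\right) \left(\left(8 - 1\right) + 6\right) = - 18 \left(- 3 \left(4 + 9 + 15\right)\right) \left(7 + 6\right) = - 18 \left(\left(-3\right) 28\right) 13 = \left(-18\right) \left(-84\right) 13 = 1512 \cdot 13 = 19656$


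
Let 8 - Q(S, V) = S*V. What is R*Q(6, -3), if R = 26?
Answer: 676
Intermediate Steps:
Q(S, V) = 8 - S*V
R*Q(6, -3) = 26*(8 - 1*6*(-3)) = 26*(8 + 18) = 26*26 = 676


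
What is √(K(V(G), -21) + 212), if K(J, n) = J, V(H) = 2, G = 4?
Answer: √214 ≈ 14.629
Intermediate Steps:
√(K(V(G), -21) + 212) = √(2 + 212) = √214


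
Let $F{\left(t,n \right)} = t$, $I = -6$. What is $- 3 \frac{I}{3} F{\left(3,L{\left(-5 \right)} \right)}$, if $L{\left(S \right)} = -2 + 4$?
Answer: $18$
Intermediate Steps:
$L{\left(S \right)} = 2$
$- 3 \frac{I}{3} F{\left(3,L{\left(-5 \right)} \right)} = - 3 \left(- \frac{6}{3}\right) 3 = - 3 \left(\left(-6\right) \frac{1}{3}\right) 3 = \left(-3\right) \left(-2\right) 3 = 6 \cdot 3 = 18$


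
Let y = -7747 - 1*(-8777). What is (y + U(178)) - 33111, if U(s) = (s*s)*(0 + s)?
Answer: 5607671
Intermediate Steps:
y = 1030 (y = -7747 + 8777 = 1030)
U(s) = s³ (U(s) = s²*s = s³)
(y + U(178)) - 33111 = (1030 + 178³) - 33111 = (1030 + 5639752) - 33111 = 5640782 - 33111 = 5607671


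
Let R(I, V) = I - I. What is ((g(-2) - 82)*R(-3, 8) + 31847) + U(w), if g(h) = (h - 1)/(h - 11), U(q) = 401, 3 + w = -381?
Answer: 32248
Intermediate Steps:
w = -384 (w = -3 - 381 = -384)
R(I, V) = 0
g(h) = (-1 + h)/(-11 + h)
((g(-2) - 82)*R(-3, 8) + 31847) + U(w) = (((-1 - 2)/(-11 - 2) - 82)*0 + 31847) + 401 = ((-3/(-13) - 82)*0 + 31847) + 401 = ((-1/13*(-3) - 82)*0 + 31847) + 401 = ((3/13 - 82)*0 + 31847) + 401 = (-1063/13*0 + 31847) + 401 = (0 + 31847) + 401 = 31847 + 401 = 32248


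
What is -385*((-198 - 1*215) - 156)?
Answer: 219065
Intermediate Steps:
-385*((-198 - 1*215) - 156) = -385*((-198 - 215) - 156) = -385*(-413 - 156) = -385*(-569) = 219065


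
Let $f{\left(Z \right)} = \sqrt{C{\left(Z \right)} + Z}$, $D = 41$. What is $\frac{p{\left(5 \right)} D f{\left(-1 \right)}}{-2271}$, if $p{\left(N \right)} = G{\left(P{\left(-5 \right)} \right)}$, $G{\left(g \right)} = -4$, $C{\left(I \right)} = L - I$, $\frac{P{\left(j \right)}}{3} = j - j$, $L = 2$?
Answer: $\frac{164 \sqrt{2}}{2271} \approx 0.10213$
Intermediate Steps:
$P{\left(j \right)} = 0$ ($P{\left(j \right)} = 3 \left(j - j\right) = 3 \cdot 0 = 0$)
$C{\left(I \right)} = 2 - I$
$p{\left(N \right)} = -4$
$f{\left(Z \right)} = \sqrt{2}$ ($f{\left(Z \right)} = \sqrt{\left(2 - Z\right) + Z} = \sqrt{2}$)
$\frac{p{\left(5 \right)} D f{\left(-1 \right)}}{-2271} = \frac{\left(-4\right) 41 \sqrt{2}}{-2271} = - 164 \sqrt{2} \left(- \frac{1}{2271}\right) = \frac{164 \sqrt{2}}{2271}$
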